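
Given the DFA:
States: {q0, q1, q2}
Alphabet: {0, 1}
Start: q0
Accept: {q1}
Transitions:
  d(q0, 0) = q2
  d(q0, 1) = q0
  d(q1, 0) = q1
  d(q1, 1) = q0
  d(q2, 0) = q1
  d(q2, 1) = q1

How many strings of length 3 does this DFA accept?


Enumerating all length-3 strings:
  "000" -> q1 [accept]
  "001" -> q0 [reject]
  "010" -> q1 [accept]
  "011" -> q0 [reject]
  "100" -> q1 [accept]
  "101" -> q1 [accept]
  "110" -> q2 [reject]
  "111" -> q0 [reject]

4 out of 8


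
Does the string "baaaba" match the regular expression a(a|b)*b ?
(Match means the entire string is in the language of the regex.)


|string| = 6; first = 'b'; last = 'a'

No, "baaaba" does not match a(a|b)*b


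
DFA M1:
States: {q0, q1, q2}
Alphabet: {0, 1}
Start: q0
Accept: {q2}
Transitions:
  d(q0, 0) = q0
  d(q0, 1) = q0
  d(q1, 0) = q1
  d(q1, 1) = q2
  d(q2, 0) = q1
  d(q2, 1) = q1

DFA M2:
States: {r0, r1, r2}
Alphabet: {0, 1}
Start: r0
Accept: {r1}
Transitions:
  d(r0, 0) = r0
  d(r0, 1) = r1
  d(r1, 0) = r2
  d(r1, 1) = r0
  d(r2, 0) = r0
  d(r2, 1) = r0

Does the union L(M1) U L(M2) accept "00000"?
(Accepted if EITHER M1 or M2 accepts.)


M1: final=q0 accepted=False
M2: final=r0 accepted=False

No, union rejects (neither accepts)


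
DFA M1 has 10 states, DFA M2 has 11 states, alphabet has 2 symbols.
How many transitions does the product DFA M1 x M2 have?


Product DFA has 10 * 11 = 110 states.
Each has 2 transitions: 110 * 2 = 220

220


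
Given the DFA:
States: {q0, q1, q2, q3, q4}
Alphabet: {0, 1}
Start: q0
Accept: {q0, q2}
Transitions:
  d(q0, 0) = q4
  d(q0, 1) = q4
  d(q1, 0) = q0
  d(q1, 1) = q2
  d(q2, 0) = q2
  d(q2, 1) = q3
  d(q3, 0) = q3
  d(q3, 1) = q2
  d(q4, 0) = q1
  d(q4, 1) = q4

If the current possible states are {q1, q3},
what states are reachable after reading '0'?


Apply transition on '0' from each current state:
  d(q1, 0) = q0
  d(q3, 0) = q3

{q0, q3}


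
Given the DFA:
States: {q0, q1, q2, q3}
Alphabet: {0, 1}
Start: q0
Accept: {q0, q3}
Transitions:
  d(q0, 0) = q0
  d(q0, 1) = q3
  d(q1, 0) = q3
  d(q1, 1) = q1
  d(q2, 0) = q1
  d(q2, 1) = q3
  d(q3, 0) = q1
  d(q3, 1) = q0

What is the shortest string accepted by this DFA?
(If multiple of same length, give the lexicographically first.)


BFS by string length (lex-first path to each state shown):
  len 0: q0<-""
Found accept state at length 0.

"" (empty string)


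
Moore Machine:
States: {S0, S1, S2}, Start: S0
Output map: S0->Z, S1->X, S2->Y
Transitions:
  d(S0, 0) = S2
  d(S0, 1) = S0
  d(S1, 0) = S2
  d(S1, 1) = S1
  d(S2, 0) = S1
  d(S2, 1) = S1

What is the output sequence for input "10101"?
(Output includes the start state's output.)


Start: S0 (output Z)
  --1--> S0 (output Z)
  --0--> S2 (output Y)
  --1--> S1 (output X)
  --0--> S2 (output Y)
  --1--> S1 (output X)

"ZZYXYX"


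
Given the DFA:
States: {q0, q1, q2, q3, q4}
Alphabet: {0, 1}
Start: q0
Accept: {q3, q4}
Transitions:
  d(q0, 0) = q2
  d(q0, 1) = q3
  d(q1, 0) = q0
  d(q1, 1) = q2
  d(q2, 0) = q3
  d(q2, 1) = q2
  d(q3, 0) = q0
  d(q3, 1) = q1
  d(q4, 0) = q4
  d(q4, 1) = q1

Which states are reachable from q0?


BFS from q0:
  layer 0: {q0}
  layer 1: {q2, q3}
  layer 2: {q1}

{q0, q1, q2, q3}


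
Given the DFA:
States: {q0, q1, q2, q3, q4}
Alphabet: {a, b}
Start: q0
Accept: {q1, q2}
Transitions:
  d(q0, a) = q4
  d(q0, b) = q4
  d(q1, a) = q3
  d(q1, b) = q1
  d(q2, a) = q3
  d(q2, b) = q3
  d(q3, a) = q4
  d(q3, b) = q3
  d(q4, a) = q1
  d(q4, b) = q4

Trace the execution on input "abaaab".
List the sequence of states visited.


Input: abaaab
d(q0, a) = q4
d(q4, b) = q4
d(q4, a) = q1
d(q1, a) = q3
d(q3, a) = q4
d(q4, b) = q4


q0 -> q4 -> q4 -> q1 -> q3 -> q4 -> q4


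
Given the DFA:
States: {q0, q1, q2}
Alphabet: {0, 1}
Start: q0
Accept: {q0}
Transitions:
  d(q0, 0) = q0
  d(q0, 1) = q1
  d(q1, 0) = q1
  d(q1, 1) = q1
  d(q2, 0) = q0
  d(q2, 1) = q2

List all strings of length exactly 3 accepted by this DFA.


All strings of length 3: 8 total
Accepted: 1

"000"


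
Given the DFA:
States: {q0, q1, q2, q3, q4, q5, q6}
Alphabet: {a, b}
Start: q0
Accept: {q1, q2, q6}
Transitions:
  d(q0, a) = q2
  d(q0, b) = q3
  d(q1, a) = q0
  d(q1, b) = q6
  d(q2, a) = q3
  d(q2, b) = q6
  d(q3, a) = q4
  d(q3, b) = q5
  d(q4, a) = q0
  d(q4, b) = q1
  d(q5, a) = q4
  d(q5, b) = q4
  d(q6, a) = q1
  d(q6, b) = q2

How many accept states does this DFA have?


Accept states listed: {q1, q2, q6}
Counting: q1(1) q2(2) q6(3)

3


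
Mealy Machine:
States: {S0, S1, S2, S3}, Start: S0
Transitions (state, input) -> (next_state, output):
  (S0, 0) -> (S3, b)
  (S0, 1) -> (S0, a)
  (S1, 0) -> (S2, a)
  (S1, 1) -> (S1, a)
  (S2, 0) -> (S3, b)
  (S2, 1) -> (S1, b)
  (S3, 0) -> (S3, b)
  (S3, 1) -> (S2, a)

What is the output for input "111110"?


Step-by-step:
  (S0, 1) -> (S0, a)
  (S0, 1) -> (S0, a)
  (S0, 1) -> (S0, a)
  (S0, 1) -> (S0, a)
  (S0, 1) -> (S0, a)
  (S0, 0) -> (S3, b)

"aaaaab"


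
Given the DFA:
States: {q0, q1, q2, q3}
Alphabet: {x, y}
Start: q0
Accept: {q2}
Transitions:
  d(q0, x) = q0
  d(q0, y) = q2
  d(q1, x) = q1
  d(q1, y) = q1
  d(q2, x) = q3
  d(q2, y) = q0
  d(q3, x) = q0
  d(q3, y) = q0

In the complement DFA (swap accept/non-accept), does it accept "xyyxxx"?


Trace: q0 -> q0 -> q2 -> q0 -> q0 -> q0 -> q0
Final: q0
Original accept: {q2}
Complement: q0 is not in original accept

Yes, complement accepts (original rejects)


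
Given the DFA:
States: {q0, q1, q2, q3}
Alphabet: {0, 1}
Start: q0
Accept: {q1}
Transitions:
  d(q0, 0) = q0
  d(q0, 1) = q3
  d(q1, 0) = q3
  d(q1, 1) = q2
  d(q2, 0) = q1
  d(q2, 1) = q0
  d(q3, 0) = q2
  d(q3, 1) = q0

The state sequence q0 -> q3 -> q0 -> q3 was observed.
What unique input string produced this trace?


Trace back each transition to find the symbol:
  q0 --[1]--> q3
  q3 --[1]--> q0
  q0 --[1]--> q3

"111"


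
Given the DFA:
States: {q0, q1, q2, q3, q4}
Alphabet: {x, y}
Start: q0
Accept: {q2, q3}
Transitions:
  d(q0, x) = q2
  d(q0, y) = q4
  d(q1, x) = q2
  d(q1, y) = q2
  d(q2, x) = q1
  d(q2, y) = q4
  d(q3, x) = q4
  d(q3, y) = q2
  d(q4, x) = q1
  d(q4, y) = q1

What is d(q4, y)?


Looking up transition d(q4, y)

q1


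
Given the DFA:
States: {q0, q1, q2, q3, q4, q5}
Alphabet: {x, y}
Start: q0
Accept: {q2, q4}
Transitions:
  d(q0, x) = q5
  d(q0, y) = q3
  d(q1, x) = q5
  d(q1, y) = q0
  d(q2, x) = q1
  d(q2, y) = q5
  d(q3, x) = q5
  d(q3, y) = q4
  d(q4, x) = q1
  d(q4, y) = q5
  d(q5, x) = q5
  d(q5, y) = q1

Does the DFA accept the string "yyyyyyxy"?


Trace: q0 -> q3 -> q4 -> q5 -> q1 -> q0 -> q3 -> q5 -> q1
Final state: q1
Accept states: {q2, q4}

No, rejected (final state q1 is not an accept state)


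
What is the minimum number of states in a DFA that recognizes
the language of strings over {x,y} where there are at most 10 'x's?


States: count = 0, 1, ..., 10 (all accepting; 11 states), plus a dead state for count > 10.
Total: 11 + 1 = 12.

12


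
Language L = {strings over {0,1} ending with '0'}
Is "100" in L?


last symbol = '0'

Yes, "100" is in L


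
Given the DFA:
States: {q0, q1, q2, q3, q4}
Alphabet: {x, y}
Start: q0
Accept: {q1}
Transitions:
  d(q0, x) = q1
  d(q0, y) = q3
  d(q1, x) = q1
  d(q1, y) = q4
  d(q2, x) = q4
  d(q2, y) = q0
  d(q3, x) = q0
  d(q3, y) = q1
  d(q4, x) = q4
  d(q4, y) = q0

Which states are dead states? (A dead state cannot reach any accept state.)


Forward reachability from each state:
  q0 -> reaches accept state q1 (live)
  q1 -> reaches accept state q1 (live)
  q2 -> reaches accept state q1 (live)
  q3 -> reaches accept state q1 (live)
  q4 -> reaches accept state q1 (live)

None (all states can reach an accept state)


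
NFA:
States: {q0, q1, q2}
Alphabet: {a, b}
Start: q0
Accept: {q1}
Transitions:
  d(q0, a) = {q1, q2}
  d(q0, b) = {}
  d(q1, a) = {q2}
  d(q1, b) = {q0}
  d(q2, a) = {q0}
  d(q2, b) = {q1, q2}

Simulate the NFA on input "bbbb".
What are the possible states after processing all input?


Start: {q0}
  --b--> {}
  --b--> {}
  --b--> {}
  --b--> {}

{} (empty set, no valid transitions)


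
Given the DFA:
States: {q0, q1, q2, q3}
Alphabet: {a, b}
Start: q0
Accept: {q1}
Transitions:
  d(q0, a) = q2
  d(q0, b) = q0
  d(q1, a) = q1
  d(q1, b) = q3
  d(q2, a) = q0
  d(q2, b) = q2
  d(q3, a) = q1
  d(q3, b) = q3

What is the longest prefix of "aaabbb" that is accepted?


Run the DFA, marking each prefix where the state is accepting:
  "" -> q0 [reject]
  "a" -> q2 [reject]
  "aa" -> q0 [reject]
  "aaa" -> q2 [reject]
  "aaab" -> q2 [reject]
  "aaabb" -> q2 [reject]
  "aaabbb" -> q2 [reject]

No prefix is accepted


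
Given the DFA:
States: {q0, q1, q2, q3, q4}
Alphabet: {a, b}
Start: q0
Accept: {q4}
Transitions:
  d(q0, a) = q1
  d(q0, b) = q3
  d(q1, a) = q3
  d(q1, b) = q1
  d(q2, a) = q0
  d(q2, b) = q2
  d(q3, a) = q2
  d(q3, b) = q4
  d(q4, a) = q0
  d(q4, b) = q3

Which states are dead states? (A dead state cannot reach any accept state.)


Forward reachability from each state:
  q0 -> reaches accept state q4 (live)
  q1 -> reaches accept state q4 (live)
  q2 -> reaches accept state q4 (live)
  q3 -> reaches accept state q4 (live)
  q4 -> reaches accept state q4 (live)

None (all states can reach an accept state)


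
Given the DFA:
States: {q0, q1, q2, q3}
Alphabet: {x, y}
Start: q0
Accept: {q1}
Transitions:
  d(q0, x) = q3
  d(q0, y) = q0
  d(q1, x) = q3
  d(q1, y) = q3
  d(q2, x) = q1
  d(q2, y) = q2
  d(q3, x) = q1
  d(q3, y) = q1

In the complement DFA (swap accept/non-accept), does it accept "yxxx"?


Trace: q0 -> q0 -> q3 -> q1 -> q3
Final: q3
Original accept: {q1}
Complement: q3 is not in original accept

Yes, complement accepts (original rejects)


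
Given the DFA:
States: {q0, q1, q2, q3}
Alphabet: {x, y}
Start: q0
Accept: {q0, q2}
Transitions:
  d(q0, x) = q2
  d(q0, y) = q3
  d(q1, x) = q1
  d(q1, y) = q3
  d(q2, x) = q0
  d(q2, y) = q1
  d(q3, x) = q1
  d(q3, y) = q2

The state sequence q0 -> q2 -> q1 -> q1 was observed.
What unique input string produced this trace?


Trace back each transition to find the symbol:
  q0 --[x]--> q2
  q2 --[y]--> q1
  q1 --[x]--> q1

"xyx"


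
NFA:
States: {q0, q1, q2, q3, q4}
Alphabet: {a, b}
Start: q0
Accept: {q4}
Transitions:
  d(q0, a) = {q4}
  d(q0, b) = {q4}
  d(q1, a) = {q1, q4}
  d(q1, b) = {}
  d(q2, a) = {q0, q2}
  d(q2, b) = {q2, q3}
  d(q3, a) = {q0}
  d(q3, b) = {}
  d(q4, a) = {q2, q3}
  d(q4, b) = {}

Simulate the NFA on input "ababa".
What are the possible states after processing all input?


Start: {q0}
  --a--> {q4}
  --b--> {}
  --a--> {}
  --b--> {}
  --a--> {}

{} (empty set, no valid transitions)


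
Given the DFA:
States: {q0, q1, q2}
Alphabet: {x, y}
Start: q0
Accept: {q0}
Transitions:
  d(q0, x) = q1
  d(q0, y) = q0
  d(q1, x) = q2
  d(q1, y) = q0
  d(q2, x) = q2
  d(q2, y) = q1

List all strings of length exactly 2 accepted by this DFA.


All strings of length 2: 4 total
Accepted: 2

"xy", "yy"


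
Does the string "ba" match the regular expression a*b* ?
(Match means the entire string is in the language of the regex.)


|string| = 2; first = 'b'; last = 'a'

No, "ba" does not match a*b*


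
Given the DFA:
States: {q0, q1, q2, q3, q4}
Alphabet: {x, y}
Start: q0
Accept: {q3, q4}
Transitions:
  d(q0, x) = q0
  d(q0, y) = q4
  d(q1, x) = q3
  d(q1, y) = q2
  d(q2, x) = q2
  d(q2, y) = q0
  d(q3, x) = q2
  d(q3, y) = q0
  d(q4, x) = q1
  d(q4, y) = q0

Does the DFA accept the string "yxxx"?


Trace: q0 -> q4 -> q1 -> q3 -> q2
Final state: q2
Accept states: {q3, q4}

No, rejected (final state q2 is not an accept state)


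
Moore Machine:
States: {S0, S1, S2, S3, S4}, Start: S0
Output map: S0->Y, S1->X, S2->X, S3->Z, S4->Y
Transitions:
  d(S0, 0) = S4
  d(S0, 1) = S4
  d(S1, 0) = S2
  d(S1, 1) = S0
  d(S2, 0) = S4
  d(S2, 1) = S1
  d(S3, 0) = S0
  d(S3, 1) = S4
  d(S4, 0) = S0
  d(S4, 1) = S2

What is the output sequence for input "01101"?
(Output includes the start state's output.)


Start: S0 (output Y)
  --0--> S4 (output Y)
  --1--> S2 (output X)
  --1--> S1 (output X)
  --0--> S2 (output X)
  --1--> S1 (output X)

"YYXXXX"


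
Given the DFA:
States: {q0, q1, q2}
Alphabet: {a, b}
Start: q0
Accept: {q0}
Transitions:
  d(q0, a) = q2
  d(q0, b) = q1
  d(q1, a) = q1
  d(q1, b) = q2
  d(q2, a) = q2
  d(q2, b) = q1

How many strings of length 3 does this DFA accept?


Enumerating all length-3 strings:
  "aaa" -> q2 [reject]
  "aab" -> q1 [reject]
  "aba" -> q1 [reject]
  "abb" -> q2 [reject]
  "baa" -> q1 [reject]
  "bab" -> q2 [reject]
  "bba" -> q2 [reject]
  "bbb" -> q1 [reject]

0 out of 8


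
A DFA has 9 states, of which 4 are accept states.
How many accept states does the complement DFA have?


Complement swaps accept and non-accept states.
9 - 4 = 5

5


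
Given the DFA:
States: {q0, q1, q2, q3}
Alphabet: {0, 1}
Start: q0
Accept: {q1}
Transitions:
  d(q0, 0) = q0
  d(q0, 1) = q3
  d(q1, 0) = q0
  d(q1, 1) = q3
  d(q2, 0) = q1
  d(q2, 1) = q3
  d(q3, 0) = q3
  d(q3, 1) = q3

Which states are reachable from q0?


BFS from q0:
  layer 0: {q0}
  layer 1: {q3}

{q0, q3}


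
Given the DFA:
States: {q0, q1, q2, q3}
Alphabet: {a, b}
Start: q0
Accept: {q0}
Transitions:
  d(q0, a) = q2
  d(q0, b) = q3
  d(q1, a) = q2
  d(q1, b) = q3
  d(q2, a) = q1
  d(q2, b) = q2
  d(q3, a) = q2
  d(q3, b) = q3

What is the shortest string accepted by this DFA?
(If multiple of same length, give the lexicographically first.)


BFS by string length (lex-first path to each state shown):
  len 0: q0<-""
Found accept state at length 0.

"" (empty string)


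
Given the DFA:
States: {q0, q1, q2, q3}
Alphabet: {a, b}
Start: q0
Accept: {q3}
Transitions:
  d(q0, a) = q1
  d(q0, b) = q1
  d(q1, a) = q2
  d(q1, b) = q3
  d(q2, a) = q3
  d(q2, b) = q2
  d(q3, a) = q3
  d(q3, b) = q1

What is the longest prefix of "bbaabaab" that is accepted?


Run the DFA, marking each prefix where the state is accepting:
  "" -> q0 [reject]
  "b" -> q1 [reject]
  "bb" -> q3 [accept]
  "bba" -> q3 [accept]
  "bbaa" -> q3 [accept]
  "bbaab" -> q1 [reject]
  "bbaaba" -> q2 [reject]
  "bbaabaa" -> q3 [accept]
  "bbaabaab" -> q1 [reject]

"bbaabaa"


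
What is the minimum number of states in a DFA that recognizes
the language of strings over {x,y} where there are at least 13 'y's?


States: count = 0, 1, ..., 12, and a final '>= 13' state.
Total: 13 + 1 = 14. Accept = '>= 13' state.

14


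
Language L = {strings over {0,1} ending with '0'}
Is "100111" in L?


last symbol = '1'

No, "100111" is not in L


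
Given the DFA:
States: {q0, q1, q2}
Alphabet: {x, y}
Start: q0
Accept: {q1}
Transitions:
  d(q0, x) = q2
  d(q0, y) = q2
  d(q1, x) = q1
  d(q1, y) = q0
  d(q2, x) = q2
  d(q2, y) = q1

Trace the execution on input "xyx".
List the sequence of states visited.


Input: xyx
d(q0, x) = q2
d(q2, y) = q1
d(q1, x) = q1


q0 -> q2 -> q1 -> q1


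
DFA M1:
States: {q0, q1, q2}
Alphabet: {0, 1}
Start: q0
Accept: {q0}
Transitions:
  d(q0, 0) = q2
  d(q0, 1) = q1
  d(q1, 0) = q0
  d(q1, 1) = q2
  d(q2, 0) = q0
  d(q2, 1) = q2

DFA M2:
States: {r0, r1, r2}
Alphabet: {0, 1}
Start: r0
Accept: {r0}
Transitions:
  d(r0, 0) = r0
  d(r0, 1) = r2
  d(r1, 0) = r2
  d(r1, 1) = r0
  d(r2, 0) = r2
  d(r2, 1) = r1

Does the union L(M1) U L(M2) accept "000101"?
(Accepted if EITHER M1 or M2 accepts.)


M1: final=q1 accepted=False
M2: final=r1 accepted=False

No, union rejects (neither accepts)


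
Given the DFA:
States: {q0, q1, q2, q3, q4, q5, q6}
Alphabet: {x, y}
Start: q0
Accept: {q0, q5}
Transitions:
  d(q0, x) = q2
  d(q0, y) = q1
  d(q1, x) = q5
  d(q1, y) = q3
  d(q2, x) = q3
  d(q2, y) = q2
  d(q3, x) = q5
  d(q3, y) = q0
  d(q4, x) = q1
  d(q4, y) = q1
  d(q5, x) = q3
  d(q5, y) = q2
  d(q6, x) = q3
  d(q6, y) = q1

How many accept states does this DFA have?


Accept states listed: {q0, q5}
Counting: q0(1) q5(2)

2


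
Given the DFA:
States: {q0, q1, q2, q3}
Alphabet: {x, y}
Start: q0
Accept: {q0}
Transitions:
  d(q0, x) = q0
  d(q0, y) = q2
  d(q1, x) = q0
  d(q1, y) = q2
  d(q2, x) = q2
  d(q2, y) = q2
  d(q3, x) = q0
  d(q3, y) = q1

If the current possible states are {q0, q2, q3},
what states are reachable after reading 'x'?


Apply transition on 'x' from each current state:
  d(q0, x) = q0
  d(q2, x) = q2
  d(q3, x) = q0

{q0, q2}


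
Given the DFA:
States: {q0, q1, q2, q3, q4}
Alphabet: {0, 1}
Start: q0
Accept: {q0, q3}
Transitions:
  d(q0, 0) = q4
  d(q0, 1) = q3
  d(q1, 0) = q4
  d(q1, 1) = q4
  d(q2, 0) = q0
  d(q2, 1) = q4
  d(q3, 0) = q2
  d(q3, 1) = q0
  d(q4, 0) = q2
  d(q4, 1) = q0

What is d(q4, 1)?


Looking up transition d(q4, 1)

q0


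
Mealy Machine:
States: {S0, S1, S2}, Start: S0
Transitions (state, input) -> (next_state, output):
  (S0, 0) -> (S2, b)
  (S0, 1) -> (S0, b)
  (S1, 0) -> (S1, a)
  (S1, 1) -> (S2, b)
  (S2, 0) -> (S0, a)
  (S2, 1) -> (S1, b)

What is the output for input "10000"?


Step-by-step:
  (S0, 1) -> (S0, b)
  (S0, 0) -> (S2, b)
  (S2, 0) -> (S0, a)
  (S0, 0) -> (S2, b)
  (S2, 0) -> (S0, a)

"bbaba"


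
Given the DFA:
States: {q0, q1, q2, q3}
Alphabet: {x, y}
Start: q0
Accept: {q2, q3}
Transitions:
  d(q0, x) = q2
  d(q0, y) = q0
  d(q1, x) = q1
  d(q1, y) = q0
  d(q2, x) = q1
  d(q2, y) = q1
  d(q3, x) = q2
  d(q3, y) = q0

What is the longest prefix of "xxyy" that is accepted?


Run the DFA, marking each prefix where the state is accepting:
  "" -> q0 [reject]
  "x" -> q2 [accept]
  "xx" -> q1 [reject]
  "xxy" -> q0 [reject]
  "xxyy" -> q0 [reject]

"x"


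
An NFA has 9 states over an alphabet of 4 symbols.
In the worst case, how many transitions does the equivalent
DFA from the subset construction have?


Subset construction: one DFA state per subset of NFA states = 2^9 = 512 states.
Each DFA state has 4 outgoing transitions: 512 * 4 = 2048

2048


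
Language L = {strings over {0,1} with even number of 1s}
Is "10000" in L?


count('1') = 1; 1 mod 2 = 1

No, "10000" is not in L


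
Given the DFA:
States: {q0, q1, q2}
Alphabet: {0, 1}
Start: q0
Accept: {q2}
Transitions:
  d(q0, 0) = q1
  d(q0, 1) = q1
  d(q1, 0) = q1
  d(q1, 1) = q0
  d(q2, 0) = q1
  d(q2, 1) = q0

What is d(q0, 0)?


Looking up transition d(q0, 0)

q1


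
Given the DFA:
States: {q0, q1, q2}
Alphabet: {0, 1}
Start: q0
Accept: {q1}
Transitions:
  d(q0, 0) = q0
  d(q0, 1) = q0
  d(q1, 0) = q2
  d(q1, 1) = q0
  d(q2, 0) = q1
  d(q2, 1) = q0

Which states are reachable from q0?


BFS from q0:
  layer 0: {q0}

{q0}


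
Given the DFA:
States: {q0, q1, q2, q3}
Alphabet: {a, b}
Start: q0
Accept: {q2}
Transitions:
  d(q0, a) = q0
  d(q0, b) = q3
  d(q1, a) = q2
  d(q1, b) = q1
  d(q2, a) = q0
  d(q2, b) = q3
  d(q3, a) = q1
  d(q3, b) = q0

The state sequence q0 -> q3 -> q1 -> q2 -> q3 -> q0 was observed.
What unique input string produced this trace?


Trace back each transition to find the symbol:
  q0 --[b]--> q3
  q3 --[a]--> q1
  q1 --[a]--> q2
  q2 --[b]--> q3
  q3 --[b]--> q0

"baabb"


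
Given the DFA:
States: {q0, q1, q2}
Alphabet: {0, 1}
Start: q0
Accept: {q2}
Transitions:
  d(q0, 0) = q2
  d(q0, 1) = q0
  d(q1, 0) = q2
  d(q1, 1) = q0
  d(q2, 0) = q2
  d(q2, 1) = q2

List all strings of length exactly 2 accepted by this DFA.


All strings of length 2: 4 total
Accepted: 3

"00", "01", "10"


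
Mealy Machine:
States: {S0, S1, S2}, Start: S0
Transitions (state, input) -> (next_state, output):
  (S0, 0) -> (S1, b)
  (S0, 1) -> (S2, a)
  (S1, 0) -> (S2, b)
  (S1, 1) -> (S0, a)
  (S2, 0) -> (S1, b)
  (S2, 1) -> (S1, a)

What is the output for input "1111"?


Step-by-step:
  (S0, 1) -> (S2, a)
  (S2, 1) -> (S1, a)
  (S1, 1) -> (S0, a)
  (S0, 1) -> (S2, a)

"aaaa"


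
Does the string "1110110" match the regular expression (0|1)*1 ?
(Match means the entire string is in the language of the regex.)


|string| = 7; first = '1'; last = '0'

No, "1110110" does not match (0|1)*1


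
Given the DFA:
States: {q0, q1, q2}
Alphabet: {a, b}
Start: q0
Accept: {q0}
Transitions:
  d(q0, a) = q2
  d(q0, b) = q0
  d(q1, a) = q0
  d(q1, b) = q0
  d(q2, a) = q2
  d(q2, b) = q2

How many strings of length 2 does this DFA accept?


Enumerating all length-2 strings:
  "aa" -> q2 [reject]
  "ab" -> q2 [reject]
  "ba" -> q2 [reject]
  "bb" -> q0 [accept]

1 out of 4


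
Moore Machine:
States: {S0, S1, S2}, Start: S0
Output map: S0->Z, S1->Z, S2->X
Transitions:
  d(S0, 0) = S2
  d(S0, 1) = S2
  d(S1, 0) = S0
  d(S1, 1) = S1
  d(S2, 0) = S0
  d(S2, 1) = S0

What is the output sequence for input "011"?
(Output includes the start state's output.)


Start: S0 (output Z)
  --0--> S2 (output X)
  --1--> S0 (output Z)
  --1--> S2 (output X)

"ZXZX"


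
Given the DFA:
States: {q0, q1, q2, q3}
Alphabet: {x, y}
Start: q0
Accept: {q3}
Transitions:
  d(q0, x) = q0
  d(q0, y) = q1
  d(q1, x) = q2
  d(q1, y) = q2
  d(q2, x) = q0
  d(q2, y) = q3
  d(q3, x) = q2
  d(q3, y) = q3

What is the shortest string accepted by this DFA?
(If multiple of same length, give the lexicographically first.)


BFS by string length (lex-first path to each state shown):
  len 0: q0<-""
  len 1: q0<-"x", q1<-"y"
  len 2: q0<-"xx", q1<-"xy", q2<-"yx"
  len 3: q0<-"xxx", q1<-"xxy", q2<-"xyx", q3<-"yxy"
Found accept state at length 3.

"yxy"


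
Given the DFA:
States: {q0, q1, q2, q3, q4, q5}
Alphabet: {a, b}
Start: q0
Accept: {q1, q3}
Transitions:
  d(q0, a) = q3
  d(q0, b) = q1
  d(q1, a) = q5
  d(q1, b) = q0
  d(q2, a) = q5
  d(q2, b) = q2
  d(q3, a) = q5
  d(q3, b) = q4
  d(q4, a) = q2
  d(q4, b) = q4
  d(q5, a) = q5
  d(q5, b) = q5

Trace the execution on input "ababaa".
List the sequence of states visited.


Input: ababaa
d(q0, a) = q3
d(q3, b) = q4
d(q4, a) = q2
d(q2, b) = q2
d(q2, a) = q5
d(q5, a) = q5


q0 -> q3 -> q4 -> q2 -> q2 -> q5 -> q5


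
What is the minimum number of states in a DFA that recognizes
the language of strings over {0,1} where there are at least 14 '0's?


States: count = 0, 1, ..., 13, and a final '>= 14' state.
Total: 14 + 1 = 15. Accept = '>= 14' state.

15


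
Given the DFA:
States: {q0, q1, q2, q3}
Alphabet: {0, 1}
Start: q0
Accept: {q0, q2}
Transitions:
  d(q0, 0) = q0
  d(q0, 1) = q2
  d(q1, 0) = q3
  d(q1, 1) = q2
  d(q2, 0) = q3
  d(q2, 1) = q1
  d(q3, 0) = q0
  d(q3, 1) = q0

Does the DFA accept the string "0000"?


Trace: q0 -> q0 -> q0 -> q0 -> q0
Final state: q0
Accept states: {q0, q2}

Yes, accepted (final state q0 is an accept state)


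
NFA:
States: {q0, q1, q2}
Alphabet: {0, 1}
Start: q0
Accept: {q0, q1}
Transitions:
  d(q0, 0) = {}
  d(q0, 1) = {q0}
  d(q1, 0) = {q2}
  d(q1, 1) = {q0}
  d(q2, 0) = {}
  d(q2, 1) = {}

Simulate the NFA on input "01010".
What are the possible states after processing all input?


Start: {q0}
  --0--> {}
  --1--> {}
  --0--> {}
  --1--> {}
  --0--> {}

{} (empty set, no valid transitions)


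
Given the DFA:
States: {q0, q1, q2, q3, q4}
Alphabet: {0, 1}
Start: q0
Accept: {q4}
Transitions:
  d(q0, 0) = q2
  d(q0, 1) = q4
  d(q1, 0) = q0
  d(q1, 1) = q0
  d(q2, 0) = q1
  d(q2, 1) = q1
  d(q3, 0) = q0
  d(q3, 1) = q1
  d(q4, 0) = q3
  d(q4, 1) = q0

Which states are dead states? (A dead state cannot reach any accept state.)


Forward reachability from each state:
  q0 -> reaches accept state q4 (live)
  q1 -> reaches accept state q4 (live)
  q2 -> reaches accept state q4 (live)
  q3 -> reaches accept state q4 (live)
  q4 -> reaches accept state q4 (live)

None (all states can reach an accept state)


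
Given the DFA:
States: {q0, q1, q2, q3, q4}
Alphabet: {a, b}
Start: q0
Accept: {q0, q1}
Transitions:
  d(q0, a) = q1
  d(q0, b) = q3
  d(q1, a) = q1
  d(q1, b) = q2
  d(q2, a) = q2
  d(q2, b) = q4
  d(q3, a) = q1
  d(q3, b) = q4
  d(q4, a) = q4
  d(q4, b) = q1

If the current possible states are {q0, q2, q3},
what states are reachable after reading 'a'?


Apply transition on 'a' from each current state:
  d(q0, a) = q1
  d(q2, a) = q2
  d(q3, a) = q1

{q1, q2}


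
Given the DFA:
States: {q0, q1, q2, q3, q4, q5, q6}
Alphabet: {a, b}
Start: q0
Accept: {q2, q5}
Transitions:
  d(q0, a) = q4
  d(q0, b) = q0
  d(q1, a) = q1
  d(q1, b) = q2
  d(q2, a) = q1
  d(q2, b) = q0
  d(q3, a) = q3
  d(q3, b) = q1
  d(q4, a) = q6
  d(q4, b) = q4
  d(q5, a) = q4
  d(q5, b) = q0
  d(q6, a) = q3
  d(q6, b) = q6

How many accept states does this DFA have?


Accept states listed: {q2, q5}
Counting: q2(1) q5(2)

2


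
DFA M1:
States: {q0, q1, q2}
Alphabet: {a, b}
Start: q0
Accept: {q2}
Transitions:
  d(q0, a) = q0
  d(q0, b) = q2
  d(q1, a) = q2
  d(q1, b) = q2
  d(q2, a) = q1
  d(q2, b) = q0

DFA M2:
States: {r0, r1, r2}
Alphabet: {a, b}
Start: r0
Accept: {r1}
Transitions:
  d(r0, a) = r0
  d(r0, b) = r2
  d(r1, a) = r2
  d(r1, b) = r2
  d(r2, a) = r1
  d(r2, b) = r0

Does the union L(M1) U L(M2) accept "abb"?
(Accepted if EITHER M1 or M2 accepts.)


M1: final=q0 accepted=False
M2: final=r0 accepted=False

No, union rejects (neither accepts)


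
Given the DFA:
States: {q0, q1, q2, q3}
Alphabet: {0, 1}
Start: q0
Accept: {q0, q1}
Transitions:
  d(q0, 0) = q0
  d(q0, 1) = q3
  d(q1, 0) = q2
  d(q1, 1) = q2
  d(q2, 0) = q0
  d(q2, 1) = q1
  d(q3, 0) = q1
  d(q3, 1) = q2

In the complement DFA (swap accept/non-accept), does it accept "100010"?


Trace: q0 -> q3 -> q1 -> q2 -> q0 -> q3 -> q1
Final: q1
Original accept: {q0, q1}
Complement: q1 is in original accept

No, complement rejects (original accepts)


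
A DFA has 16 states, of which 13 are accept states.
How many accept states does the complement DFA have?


Complement swaps accept and non-accept states.
16 - 13 = 3

3


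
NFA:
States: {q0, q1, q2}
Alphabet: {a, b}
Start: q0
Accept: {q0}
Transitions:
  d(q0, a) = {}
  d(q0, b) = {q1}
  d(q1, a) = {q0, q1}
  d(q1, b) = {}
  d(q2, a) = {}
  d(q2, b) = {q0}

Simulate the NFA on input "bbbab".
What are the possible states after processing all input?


Start: {q0}
  --b--> {q1}
  --b--> {}
  --b--> {}
  --a--> {}
  --b--> {}

{} (empty set, no valid transitions)


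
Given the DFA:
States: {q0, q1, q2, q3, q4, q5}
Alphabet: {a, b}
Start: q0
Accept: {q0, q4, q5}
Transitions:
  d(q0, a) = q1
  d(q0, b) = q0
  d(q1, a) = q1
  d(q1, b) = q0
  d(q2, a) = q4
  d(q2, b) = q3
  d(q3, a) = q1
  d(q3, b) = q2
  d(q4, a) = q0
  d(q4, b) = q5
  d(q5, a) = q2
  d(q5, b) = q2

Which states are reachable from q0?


BFS from q0:
  layer 0: {q0}
  layer 1: {q1}

{q0, q1}


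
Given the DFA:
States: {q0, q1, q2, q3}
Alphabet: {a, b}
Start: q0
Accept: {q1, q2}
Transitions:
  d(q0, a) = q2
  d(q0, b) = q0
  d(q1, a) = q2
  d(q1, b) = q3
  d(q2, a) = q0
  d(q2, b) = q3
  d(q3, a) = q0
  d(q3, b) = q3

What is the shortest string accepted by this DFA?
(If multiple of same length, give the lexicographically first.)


BFS by string length (lex-first path to each state shown):
  len 0: q0<-""
  len 1: q0<-"b", q2<-"a"
Found accept state at length 1.

"a"


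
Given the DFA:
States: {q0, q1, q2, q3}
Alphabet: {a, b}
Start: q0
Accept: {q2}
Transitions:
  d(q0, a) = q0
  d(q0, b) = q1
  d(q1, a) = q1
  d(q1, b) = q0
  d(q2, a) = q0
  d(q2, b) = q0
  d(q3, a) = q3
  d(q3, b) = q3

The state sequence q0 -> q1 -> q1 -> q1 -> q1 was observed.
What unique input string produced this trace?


Trace back each transition to find the symbol:
  q0 --[b]--> q1
  q1 --[a]--> q1
  q1 --[a]--> q1
  q1 --[a]--> q1

"baaa"


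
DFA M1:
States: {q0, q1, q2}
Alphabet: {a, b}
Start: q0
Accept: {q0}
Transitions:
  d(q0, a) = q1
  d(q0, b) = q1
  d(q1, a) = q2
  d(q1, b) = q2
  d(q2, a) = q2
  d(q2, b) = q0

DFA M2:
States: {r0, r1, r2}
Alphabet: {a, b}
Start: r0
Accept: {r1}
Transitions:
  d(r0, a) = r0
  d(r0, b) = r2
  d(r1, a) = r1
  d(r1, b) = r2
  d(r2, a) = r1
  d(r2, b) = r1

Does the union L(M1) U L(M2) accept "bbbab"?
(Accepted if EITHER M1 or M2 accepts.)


M1: final=q2 accepted=False
M2: final=r2 accepted=False

No, union rejects (neither accepts)


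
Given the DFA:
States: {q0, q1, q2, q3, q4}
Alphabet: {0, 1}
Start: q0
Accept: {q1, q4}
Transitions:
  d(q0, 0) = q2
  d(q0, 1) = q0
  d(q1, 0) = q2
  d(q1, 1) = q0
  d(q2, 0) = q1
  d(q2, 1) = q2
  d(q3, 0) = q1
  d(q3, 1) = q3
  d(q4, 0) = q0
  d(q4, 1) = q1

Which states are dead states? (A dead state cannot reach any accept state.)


Forward reachability from each state:
  q0 -> reaches accept state q1 (live)
  q1 -> reaches accept state q1 (live)
  q2 -> reaches accept state q1 (live)
  q3 -> reaches accept state q1 (live)
  q4 -> reaches accept state q1 (live)

None (all states can reach an accept state)


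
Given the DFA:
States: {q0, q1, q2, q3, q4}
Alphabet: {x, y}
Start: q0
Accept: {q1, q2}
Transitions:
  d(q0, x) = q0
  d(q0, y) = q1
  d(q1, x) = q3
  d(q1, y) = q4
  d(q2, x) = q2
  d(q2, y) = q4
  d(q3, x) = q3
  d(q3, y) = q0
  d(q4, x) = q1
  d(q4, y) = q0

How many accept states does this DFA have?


Accept states listed: {q1, q2}
Counting: q1(1) q2(2)

2


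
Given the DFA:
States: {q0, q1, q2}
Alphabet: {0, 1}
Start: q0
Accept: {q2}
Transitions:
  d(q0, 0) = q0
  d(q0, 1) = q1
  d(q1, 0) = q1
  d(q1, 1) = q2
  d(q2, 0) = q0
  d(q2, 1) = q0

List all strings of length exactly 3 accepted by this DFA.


All strings of length 3: 8 total
Accepted: 2

"011", "101"


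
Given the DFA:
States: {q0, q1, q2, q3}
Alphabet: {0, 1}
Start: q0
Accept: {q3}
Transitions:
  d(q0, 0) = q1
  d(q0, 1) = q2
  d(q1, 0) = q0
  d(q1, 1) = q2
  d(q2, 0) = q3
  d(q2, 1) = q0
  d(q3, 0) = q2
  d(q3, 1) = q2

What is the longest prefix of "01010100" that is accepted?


Run the DFA, marking each prefix where the state is accepting:
  "" -> q0 [reject]
  "0" -> q1 [reject]
  "01" -> q2 [reject]
  "010" -> q3 [accept]
  "0101" -> q2 [reject]
  "01010" -> q3 [accept]
  "010101" -> q2 [reject]
  "0101010" -> q3 [accept]
  "01010100" -> q2 [reject]

"0101010"


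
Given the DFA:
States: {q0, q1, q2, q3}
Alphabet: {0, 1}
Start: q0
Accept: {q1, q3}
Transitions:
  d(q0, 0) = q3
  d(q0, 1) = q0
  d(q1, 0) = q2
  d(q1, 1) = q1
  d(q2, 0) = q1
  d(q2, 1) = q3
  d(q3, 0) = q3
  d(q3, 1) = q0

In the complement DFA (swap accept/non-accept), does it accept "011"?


Trace: q0 -> q3 -> q0 -> q0
Final: q0
Original accept: {q1, q3}
Complement: q0 is not in original accept

Yes, complement accepts (original rejects)


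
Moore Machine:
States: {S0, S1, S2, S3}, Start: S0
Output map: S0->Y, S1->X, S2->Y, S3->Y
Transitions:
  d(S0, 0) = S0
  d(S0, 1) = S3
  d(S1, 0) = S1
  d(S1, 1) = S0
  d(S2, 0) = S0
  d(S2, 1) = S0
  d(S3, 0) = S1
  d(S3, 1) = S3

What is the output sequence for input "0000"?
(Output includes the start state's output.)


Start: S0 (output Y)
  --0--> S0 (output Y)
  --0--> S0 (output Y)
  --0--> S0 (output Y)
  --0--> S0 (output Y)

"YYYYY"


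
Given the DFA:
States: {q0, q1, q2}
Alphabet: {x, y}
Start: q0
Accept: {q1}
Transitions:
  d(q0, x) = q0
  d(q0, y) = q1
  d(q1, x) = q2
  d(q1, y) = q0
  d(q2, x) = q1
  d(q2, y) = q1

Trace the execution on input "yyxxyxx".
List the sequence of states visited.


Input: yyxxyxx
d(q0, y) = q1
d(q1, y) = q0
d(q0, x) = q0
d(q0, x) = q0
d(q0, y) = q1
d(q1, x) = q2
d(q2, x) = q1


q0 -> q1 -> q0 -> q0 -> q0 -> q1 -> q2 -> q1


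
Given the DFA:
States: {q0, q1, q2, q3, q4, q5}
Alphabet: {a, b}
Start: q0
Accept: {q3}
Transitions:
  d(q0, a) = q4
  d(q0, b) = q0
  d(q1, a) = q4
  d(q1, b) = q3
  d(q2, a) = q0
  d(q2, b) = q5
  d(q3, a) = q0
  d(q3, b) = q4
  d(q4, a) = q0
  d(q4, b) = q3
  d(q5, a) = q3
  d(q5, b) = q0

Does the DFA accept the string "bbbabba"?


Trace: q0 -> q0 -> q0 -> q0 -> q4 -> q3 -> q4 -> q0
Final state: q0
Accept states: {q3}

No, rejected (final state q0 is not an accept state)


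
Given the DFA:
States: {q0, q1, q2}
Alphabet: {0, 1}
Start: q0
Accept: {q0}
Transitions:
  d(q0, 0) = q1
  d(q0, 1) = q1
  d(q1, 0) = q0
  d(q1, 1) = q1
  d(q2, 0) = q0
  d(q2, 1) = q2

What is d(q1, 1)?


Looking up transition d(q1, 1)

q1


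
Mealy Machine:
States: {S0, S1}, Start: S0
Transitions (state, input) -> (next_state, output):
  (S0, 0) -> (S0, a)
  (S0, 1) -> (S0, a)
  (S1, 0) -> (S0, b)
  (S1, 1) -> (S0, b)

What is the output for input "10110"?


Step-by-step:
  (S0, 1) -> (S0, a)
  (S0, 0) -> (S0, a)
  (S0, 1) -> (S0, a)
  (S0, 1) -> (S0, a)
  (S0, 0) -> (S0, a)

"aaaaa"


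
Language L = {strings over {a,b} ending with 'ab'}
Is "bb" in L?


last two symbols = 'bb'

No, "bb" is not in L


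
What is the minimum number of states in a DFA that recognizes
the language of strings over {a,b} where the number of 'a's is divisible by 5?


States track (count of 'a') mod 5.
Need 5 states: one per remainder 0..4; accept = remainder 0.

5


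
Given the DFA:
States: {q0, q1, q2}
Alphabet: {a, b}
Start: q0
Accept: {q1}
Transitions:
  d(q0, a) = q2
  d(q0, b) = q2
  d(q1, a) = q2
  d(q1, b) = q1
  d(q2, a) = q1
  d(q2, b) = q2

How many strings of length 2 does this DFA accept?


Enumerating all length-2 strings:
  "aa" -> q1 [accept]
  "ab" -> q2 [reject]
  "ba" -> q1 [accept]
  "bb" -> q2 [reject]

2 out of 4


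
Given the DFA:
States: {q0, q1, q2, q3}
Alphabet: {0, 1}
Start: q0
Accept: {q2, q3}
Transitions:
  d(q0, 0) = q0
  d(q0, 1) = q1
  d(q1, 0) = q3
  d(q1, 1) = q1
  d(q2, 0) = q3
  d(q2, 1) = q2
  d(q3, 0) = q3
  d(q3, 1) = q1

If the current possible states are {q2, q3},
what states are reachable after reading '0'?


Apply transition on '0' from each current state:
  d(q2, 0) = q3
  d(q3, 0) = q3

{q3}


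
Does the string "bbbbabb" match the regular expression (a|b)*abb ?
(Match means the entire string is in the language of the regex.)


|string| = 7; first = 'b'; last = 'b'

Yes, "bbbbabb" matches (a|b)*abb


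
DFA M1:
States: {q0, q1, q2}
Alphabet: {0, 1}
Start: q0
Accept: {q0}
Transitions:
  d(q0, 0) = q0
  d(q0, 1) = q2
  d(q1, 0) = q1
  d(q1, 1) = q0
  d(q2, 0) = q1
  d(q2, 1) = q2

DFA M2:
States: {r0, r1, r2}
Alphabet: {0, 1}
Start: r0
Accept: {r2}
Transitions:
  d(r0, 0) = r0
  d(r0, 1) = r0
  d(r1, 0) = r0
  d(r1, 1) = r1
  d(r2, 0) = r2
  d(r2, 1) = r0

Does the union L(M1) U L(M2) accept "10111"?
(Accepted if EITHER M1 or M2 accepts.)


M1: final=q2 accepted=False
M2: final=r0 accepted=False

No, union rejects (neither accepts)


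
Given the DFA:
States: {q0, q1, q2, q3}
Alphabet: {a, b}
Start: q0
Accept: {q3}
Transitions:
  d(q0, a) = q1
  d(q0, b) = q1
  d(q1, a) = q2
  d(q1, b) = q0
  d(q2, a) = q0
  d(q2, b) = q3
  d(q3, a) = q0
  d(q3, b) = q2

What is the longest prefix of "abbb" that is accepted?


Run the DFA, marking each prefix where the state is accepting:
  "" -> q0 [reject]
  "a" -> q1 [reject]
  "ab" -> q0 [reject]
  "abb" -> q1 [reject]
  "abbb" -> q0 [reject]

No prefix is accepted


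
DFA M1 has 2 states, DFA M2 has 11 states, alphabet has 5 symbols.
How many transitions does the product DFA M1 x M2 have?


Product DFA has 2 * 11 = 22 states.
Each has 5 transitions: 22 * 5 = 110

110


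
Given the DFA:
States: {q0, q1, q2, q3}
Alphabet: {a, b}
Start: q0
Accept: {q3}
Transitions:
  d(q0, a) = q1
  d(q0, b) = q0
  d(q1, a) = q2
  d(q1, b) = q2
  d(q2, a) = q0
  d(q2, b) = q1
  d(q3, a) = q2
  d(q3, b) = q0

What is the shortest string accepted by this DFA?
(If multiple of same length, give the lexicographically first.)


BFS by string length (lex-first path to each state shown):
  len 0: q0<-""
  len 1: q0<-"b", q1<-"a"
  len 2: q0<-"bb", q1<-"ba", q2<-"aa"
  len 3: q0<-"aaa", q1<-"aab", q2<-"baa"
  len 4: q0<-"aaab", q1<-"aaaa", q2<-"aaba"
  len 5: q0<-"aaabb", q1<-"aaaba", q2<-"aaaaa"
  len 6: q0<-"aaaaaa", q1<-"aaaaab", q2<-"aaabaa"
  len 7: q0<-"aaaaaab", q1<-"aaaaaaa", q2<-"aaaaaba"
  len 8: q0<-"aaaaaabb", q1<-"aaaaaaba", q2<-"aaaaaaaa"

No string accepted (empty language)


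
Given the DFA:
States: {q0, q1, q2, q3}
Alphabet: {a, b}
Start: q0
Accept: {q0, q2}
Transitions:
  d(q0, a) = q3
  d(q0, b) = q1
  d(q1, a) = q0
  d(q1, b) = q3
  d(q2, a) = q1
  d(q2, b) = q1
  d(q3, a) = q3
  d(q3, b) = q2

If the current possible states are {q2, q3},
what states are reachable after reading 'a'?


Apply transition on 'a' from each current state:
  d(q2, a) = q1
  d(q3, a) = q3

{q1, q3}


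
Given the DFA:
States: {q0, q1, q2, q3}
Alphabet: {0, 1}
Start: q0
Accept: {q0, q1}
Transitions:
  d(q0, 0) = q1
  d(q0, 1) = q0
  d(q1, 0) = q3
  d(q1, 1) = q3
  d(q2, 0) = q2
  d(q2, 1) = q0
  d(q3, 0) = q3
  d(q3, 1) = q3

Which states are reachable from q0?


BFS from q0:
  layer 0: {q0}
  layer 1: {q1}
  layer 2: {q3}

{q0, q1, q3}


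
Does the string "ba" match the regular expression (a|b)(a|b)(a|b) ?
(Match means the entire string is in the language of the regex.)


|string| = 2; first = 'b'; last = 'a'

No, "ba" does not match (a|b)(a|b)(a|b)


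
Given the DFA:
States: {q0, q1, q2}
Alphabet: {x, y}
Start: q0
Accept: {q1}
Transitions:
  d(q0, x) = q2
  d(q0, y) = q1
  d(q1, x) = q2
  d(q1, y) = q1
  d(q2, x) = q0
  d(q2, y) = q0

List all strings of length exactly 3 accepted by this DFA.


All strings of length 3: 8 total
Accepted: 3

"xxy", "xyy", "yyy"


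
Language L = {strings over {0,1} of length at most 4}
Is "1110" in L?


length = 4

Yes, "1110" is in L


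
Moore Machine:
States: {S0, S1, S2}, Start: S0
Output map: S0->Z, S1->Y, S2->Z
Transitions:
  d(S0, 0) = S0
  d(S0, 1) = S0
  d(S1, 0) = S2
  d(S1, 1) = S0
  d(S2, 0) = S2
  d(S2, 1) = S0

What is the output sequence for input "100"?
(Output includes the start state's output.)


Start: S0 (output Z)
  --1--> S0 (output Z)
  --0--> S0 (output Z)
  --0--> S0 (output Z)

"ZZZZ"


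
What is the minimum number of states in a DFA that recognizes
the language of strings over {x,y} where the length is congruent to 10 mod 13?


States track (length) mod 13.
Need 13 states: one per remainder 0..12; accept = remainder 10.

13


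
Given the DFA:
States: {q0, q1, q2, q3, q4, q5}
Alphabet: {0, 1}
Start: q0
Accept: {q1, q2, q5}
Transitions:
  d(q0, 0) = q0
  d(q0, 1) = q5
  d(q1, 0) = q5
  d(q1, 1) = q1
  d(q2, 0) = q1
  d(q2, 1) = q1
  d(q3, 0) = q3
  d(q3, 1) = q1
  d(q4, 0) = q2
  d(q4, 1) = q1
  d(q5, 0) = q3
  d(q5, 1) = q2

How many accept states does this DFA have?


Accept states listed: {q1, q2, q5}
Counting: q1(1) q2(2) q5(3)

3


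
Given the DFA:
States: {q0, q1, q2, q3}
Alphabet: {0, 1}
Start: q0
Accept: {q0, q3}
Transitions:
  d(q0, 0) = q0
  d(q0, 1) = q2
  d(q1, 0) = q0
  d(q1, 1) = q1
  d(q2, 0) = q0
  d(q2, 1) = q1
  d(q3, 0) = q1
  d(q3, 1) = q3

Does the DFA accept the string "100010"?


Trace: q0 -> q2 -> q0 -> q0 -> q0 -> q2 -> q0
Final state: q0
Accept states: {q0, q3}

Yes, accepted (final state q0 is an accept state)


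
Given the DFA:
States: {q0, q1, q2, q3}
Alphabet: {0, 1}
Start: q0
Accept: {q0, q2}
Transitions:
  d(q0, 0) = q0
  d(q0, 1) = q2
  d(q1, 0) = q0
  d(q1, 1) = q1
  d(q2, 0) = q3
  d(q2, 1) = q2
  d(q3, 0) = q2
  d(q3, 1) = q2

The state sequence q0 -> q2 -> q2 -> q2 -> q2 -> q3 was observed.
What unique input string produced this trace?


Trace back each transition to find the symbol:
  q0 --[1]--> q2
  q2 --[1]--> q2
  q2 --[1]--> q2
  q2 --[1]--> q2
  q2 --[0]--> q3

"11110"


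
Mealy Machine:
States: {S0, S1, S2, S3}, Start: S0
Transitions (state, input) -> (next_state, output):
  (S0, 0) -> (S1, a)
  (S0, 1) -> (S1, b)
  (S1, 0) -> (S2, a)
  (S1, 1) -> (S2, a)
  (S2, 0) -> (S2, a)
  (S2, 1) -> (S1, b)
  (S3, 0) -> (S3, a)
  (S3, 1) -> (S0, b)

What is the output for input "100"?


Step-by-step:
  (S0, 1) -> (S1, b)
  (S1, 0) -> (S2, a)
  (S2, 0) -> (S2, a)

"baa"


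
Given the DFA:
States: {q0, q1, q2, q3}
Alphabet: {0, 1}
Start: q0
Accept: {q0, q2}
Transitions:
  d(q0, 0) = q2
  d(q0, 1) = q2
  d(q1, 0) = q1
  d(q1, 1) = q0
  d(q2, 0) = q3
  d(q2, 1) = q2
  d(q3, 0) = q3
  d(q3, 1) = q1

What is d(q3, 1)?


Looking up transition d(q3, 1)

q1


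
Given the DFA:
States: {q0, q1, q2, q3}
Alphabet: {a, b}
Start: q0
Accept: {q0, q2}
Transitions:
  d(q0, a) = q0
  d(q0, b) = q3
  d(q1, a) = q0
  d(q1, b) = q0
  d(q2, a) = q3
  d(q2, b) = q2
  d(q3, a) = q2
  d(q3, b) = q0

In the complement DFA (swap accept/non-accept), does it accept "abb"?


Trace: q0 -> q0 -> q3 -> q0
Final: q0
Original accept: {q0, q2}
Complement: q0 is in original accept

No, complement rejects (original accepts)
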